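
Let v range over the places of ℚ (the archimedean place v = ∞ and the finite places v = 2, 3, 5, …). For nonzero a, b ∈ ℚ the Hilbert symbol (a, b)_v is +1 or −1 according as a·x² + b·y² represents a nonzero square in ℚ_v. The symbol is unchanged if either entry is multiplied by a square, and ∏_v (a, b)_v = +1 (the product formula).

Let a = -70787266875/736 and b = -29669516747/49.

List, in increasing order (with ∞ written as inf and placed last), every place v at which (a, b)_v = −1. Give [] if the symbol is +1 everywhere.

Mod squares: a ≡ -7146698, b ≡ -155363. Check v ∈ {∞, 2, 3, 5, 7, 13, 17, 19, 23, 37}.
v=19: a=19^1·(≡7), b=19^3·(≡14) mod 19; (7|19)=+1, (14|19)=-1; (−1)^{1·3·9}·(+1)^3·(-1)^1 = +1.
v=17: a=17^1·(≡1), b=17^1·(≡6) mod 17; (1|17)=+1, (6|17)=-1; (−1)^{1·1·8}·(+1)^1·(-1)^1 = -1.
v=7: a=7^0·(≡4), b=7^-2·(≡4) mod 7; (4|7)=+1, (4|7)=+1; (−1)^{0·-2·3}·(+1)^-2·(+1)^0 = +1.
v=3: a=3^6·(≡1), b=3^0·(≡1) mod 3; (1|3)=+1, (1|3)=+1; (−1)^{6·0·1}·(+1)^0·(+1)^6 = +1.
v=2: v_2(a)=-5, v_2(b)=0; units ≡ 3, 5 (mod 8); ε·ε+αω+βω = 1·0+-5·1+0·1 ≡ 1  ⇒  (a,b)_2 = -1.
v=∞: -7146698 < 0 and -155363 < 0  ⇒  (a,b)_∞ = -1.
v=5: a=5^4·(≡3), b=5^0·(≡2) mod 5; (3|5)=-1, (2|5)=-1; (−1)^{4·0·2}·(-1)^0·(-1)^4 = +1.
v=37: a=37^1·(≡13), b=37^1·(≡19) mod 37; (13|37)=-1, (19|37)=-1; (−1)^{1·1·18}·(-1)^1·(-1)^1 = +1.
v=13: a=13^1·(≡6), b=13^1·(≡3) mod 13; (6|13)=-1, (3|13)=+1; (−1)^{1·1·6}·(-1)^1·(+1)^1 = -1.
v=23: a=23^-1·(≡4), b=23^2·(≡3) mod 23; (4|23)=+1, (3|23)=+1; (−1)^{-1·2·11}·(+1)^2·(+1)^-1 = +1.
(-7146698, -155363 / ℚ) ramifies at {2, 13, 17, ∞}: a division algebra.

[2, 13, 17, inf]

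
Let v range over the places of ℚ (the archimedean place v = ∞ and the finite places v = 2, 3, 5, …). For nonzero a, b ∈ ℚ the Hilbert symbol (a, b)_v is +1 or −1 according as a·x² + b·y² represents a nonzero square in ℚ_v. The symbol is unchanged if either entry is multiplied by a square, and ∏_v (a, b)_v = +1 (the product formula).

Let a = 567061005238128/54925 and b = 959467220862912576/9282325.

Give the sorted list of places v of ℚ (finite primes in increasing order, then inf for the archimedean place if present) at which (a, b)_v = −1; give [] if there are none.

[13, 29, 43, 47]

Mod squares: a ≡ 31789771, b ≡ 1494119237. Check v ∈ {∞, 2, 3, 5, 13, 29, 37, 43, 47, 53}.
v=43: a=43^1·(≡10), b=43^1·(≡36) mod 43; (10|43)=+1, (36|43)=+1; (−1)^{1·1·21}·(+1)^1·(+1)^1 = -1.
v=∞: 31789771 > 0 and 1494119237 > 0  ⇒  (a,b)_∞ = +1.
v=47: a=47^2·(≡31), b=47^3·(≡13) mod 47; (31|47)=-1, (13|47)=-1; (−1)^{2·3·23}·(-1)^3·(-1)^2 = -1.
v=53: a=53^1·(≡16), b=53^1·(≡36) mod 53; (16|53)=+1, (36|53)=+1; (−1)^{1·1·26}·(+1)^1·(+1)^1 = +1.
v=3: a=3^8·(≡1), b=3^10·(≡2) mod 3; (1|3)=+1, (2|3)=-1; (−1)^{8·10·1}·(+1)^10·(-1)^8 = +1.
v=5: a=5^-2·(≡4), b=5^-2·(≡2) mod 5; (4|5)=+1, (2|5)=-1; (−1)^{-2·-2·2}·(+1)^-2·(-1)^-2 = +1.
v=2: v_2(a)=4, v_2(b)=6; units ≡ 3, 5 (mod 8); ε·ε+αω+βω = 1·0+4·1+6·1 ≡ 0  ⇒  (a,b)_2 = +1.
v=37: a=37^1·(≡18), b=37^1·(≡2) mod 37; (18|37)=-1, (2|37)=-1; (−1)^{1·1·18}·(-1)^1·(-1)^1 = +1.
v=13: a=13^-3·(≡2), b=13^-5·(≡4) mod 13; (2|13)=-1, (4|13)=+1; (−1)^{-3·-5·6}·(-1)^-5·(+1)^-3 = -1.
v=29: a=29^1·(≡23), b=29^1·(≡12) mod 29; (23|29)=+1, (12|29)=-1; (−1)^{1·1·14}·(+1)^1·(-1)^1 = -1.
Ram(31789771, 1494119237) = {13, 29, 43, 47}; no ℚ_13-point on the conic.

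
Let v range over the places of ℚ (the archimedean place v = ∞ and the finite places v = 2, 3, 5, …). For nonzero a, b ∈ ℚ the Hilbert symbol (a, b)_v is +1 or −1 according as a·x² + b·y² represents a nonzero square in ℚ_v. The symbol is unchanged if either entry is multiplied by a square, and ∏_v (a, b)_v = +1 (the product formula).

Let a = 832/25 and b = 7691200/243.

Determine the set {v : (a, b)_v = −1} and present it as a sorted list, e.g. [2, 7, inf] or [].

[11, 19]

Mod squares: a ≡ 13, b ≡ 14421. Check v ∈ {∞, 2, 3, 5, 11, 13, 19, 23}.
v=2: v_2(a)=6, v_2(b)=6; units ≡ 5, 5 (mod 8); ε·ε+αω+βω = 0·0+6·1+6·1 ≡ 0  ⇒  (a,b)_2 = +1.
v=23: a=23^0·(≡2), b=23^1·(≡2) mod 23; (2|23)=+1, (2|23)=+1; (−1)^{0·1·11}·(+1)^1·(+1)^0 = +1.
v=11: a=11^0·(≡6), b=11^1·(≡7) mod 11; (6|11)=-1, (7|11)=-1; (−1)^{0·1·5}·(-1)^1·(-1)^0 = -1.
v=13: a=13^1·(≡1), b=13^0·(≡4) mod 13; (1|13)=+1, (4|13)=+1; (−1)^{1·0·6}·(+1)^0·(+1)^1 = +1.
v=3: a=3^0·(≡1), b=3^-5·(≡1) mod 3; (1|3)=+1, (1|3)=+1; (−1)^{0·-5·1}·(+1)^-5·(+1)^0 = +1.
v=19: a=19^0·(≡12), b=19^1·(≡13) mod 19; (12|19)=-1, (13|19)=-1; (−1)^{0·1·9}·(-1)^1·(-1)^0 = -1.
v=5: a=5^-2·(≡2), b=5^2·(≡1) mod 5; (2|5)=-1, (1|5)=+1; (−1)^{-2·2·2}·(-1)^2·(+1)^-2 = +1.
v=∞: 13 > 0 and 14421 > 0  ⇒  (a,b)_∞ = +1.
Ram(13, 14421) = {11, 19}; no ℚ_11-point on the conic.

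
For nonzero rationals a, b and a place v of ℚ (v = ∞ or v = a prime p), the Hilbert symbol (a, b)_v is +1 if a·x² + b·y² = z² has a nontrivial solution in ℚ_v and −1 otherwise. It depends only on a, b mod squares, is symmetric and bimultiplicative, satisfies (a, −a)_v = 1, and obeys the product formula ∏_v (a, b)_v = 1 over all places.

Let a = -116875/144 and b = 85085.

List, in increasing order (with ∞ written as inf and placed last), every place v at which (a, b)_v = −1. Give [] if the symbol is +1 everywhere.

(a, b) ≡ (-187, 85085) mod (ℚ^×)²; places V = {2, 3, 5, 7, 11, 13, 17, ∞}.
(a,b)_7: α=0, u≡1; β=1, v≡3 (mod 7); (1|7)=+1, (3|7)=-1; sign (−1)^0·+1^1·-1^0 = +1.
(a,b)_∞: sgn(-187)=−, sgn(85085)=+, so +1.
(a,b)_11: α=1, u≡1; β=1, v≡2 (mod 11); (1|11)=+1, (2|11)=-1; sign (−1)^1·+1^1·-1^1 = +1.
(a,b)_5: α=4, u≡2; β=1, v≡2 (mod 5); (2|5)=-1, (2|5)=-1; sign (−1)^0·-1^1·-1^4 = -1.
(a,b)_3: α=-2, u≡2; β=0, v≡2 (mod 3); (2|3)=-1, (2|3)=-1; sign (−1)^0·-1^0·-1^-2 = +1.
(a,b)_13: α=0, u≡8; β=1, v≡6 (mod 13); (8|13)=-1, (6|13)=-1; sign (−1)^0·-1^1·-1^0 = -1.
(a,b)_17: α=1, u≡14; β=1, v≡7 (mod 17); (14|17)=-1, (7|17)=-1; sign (−1)^0·-1^1·-1^1 = +1.
(a,b)_2: α=-4, β=0; u≡5, v≡5 (mod 8); ε(u)ε(v)=0·0, αω(v)=-4·1, βω(u)=0·1; sum ≡ 0  ⇒  +1.
Ram(-187, 85085) = {5, 13}; no ℚ_5-point on the conic.

[5, 13]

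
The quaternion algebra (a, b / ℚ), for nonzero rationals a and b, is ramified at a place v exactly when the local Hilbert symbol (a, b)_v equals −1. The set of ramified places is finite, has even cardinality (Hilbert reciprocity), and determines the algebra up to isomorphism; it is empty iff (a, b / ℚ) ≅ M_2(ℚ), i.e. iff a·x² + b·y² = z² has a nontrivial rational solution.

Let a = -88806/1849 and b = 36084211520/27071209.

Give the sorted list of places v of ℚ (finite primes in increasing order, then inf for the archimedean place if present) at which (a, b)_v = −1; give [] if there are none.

[2, 3]

(a, b) ≡ (-246, 5) mod (ℚ^×)²; places V = {2, 3, 5, 7, 11, 19, 37, 41, 43, ∞}.
(a,b)_5: α=0, u≡1; β=1, v≡1 (mod 5); (1|5)=+1, (1|5)=+1; sign (−1)^0·+1^1·+1^0 = +1.
(a,b)_43: α=-2, u≡32; β=-2, v≡20 (mod 43); (32|43)=-1, (20|43)=-1; sign (−1)^0·-1^-2·-1^-2 = +1.
(a,b)_41: α=1, u≡12; β=2, v≡18 (mod 41); (12|41)=-1, (18|41)=+1; sign (−1)^0·-1^2·+1^1 = +1.
(a,b)_2: α=1, β=6; u≡5, v≡5 (mod 8); ε(u)ε(v)=0·0, αω(v)=1·1, βω(u)=6·1; sum ≡ 1  ⇒  -1.
(a,b)_3: α=1, u≡2; β=0, v≡2 (mod 3); (2|3)=-1, (2|3)=-1; sign (−1)^0·-1^0·-1^1 = -1.
(a,b)_7: α=0, u≡3; β=2, v≡5 (mod 7); (3|7)=-1, (5|7)=-1; sign (−1)^0·-1^2·-1^0 = +1.
(a,b)_∞: sgn(-246)=−, sgn(5)=+, so +1.
(a,b)_11: α=0, u≡8; β=-4, v≡5 (mod 11); (8|11)=-1, (5|11)=+1; sign (−1)^0·-1^-4·+1^0 = +1.
(a,b)_19: α=2, u≡16; β=0, v≡5 (mod 19); (16|19)=+1, (5|19)=+1; sign (−1)^0·+1^0·+1^2 = +1.
(a,b)_37: α=0, u≡6; β=2, v≡22 (mod 37); (6|37)=-1, (22|37)=-1; sign (−1)^0·-1^2·-1^0 = +1.
Ram(-246, 5) = {2, 3}; no ℚ_2-point on the conic.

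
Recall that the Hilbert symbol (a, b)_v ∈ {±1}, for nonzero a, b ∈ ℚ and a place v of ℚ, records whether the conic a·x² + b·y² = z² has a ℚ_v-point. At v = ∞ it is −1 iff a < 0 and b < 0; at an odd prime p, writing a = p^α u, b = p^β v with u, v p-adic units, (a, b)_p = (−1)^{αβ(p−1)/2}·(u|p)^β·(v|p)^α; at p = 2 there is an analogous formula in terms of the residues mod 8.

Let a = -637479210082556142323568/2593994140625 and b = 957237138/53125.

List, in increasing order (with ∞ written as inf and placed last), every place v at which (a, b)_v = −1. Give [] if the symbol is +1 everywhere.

Mod squares: a ≡ -188071, b ≡ 17089930. Check v ∈ {∞, 2, 3, 5, 7, 11, 13, 17, 19, 23, 37}.
v=∞: -188071 < 0 and 17089930 > 0  ⇒  (a,b)_∞ = +1.
v=11: a=11^0·(≡6), b=11^1·(≡5) mod 11; (6|11)=-1, (5|11)=+1; (−1)^{0·1·5}·(-1)^1·(+1)^0 = -1.
v=17: a=17^-1·(≡1), b=17^-1·(≡6) mod 17; (1|17)=+1, (6|17)=-1; (−1)^{-1·-1·8}·(+1)^-1·(-1)^-1 = -1.
v=2: v_2(a)=4, v_2(b)=1; units ≡ 1, 5 (mod 8); ε·ε+αω+βω = 0·0+4·1+1·0 ≡ 0  ⇒  (a,b)_2 = +1.
v=5: a=5^-16·(≡1), b=5^-5·(≡4) mod 5; (1|5)=+1, (4|5)=+1; (−1)^{-16·-5·2}·(+1)^-5·(+1)^-16 = +1.
v=37: a=37^3·(≡19), b=37^1·(≡2) mod 37; (19|37)=-1, (2|37)=-1; (−1)^{3·1·18}·(-1)^1·(-1)^3 = +1.
v=23: a=23^5·(≡10), b=23^2·(≡19) mod 23; (10|23)=-1, (19|23)=-1; (−1)^{5·2·11}·(-1)^2·(-1)^5 = -1.
v=3: a=3^12·(≡2), b=3^2·(≡1) mod 3; (2|3)=-1, (1|3)=+1; (−1)^{12·2·1}·(-1)^2·(+1)^12 = +1.
v=19: a=19^2·(≡15), b=19^1·(≡8) mod 19; (15|19)=-1, (8|19)=-1; (−1)^{2·1·9}·(-1)^1·(-1)^2 = -1.
v=13: a=13^1·(≡8), b=13^1·(≡2) mod 13; (8|13)=-1, (2|13)=-1; (−1)^{1·1·6}·(-1)^1·(-1)^1 = +1.
v=7: a=7^2·(≡3), b=7^0·(≡2) mod 7; (3|7)=-1, (2|7)=+1; (−1)^{2·0·3}·(-1)^0·(+1)^2 = +1.
(-188071, 17089930 / ℚ) ramifies at {11, 17, 19, 23}: a division algebra.

[11, 17, 19, 23]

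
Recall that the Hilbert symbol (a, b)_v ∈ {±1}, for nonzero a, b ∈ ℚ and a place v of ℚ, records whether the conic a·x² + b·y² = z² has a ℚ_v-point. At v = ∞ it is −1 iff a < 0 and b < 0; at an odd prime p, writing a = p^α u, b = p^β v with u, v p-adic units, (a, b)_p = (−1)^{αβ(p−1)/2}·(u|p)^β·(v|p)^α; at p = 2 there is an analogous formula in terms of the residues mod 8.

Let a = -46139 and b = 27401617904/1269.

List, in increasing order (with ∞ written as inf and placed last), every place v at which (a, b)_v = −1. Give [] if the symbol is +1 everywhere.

Mod squares: a ≡ -46139, b ≡ 77691. Check v ∈ {∞, 2, 3, 19, 29, 37, 41, 43, 47}.
v=43: a=43^1·(≡2), b=43^2·(≡8) mod 43; (2|43)=-1, (8|43)=-1; (−1)^{1·2·21}·(-1)^2·(-1)^1 = -1.
v=41: a=41^0·(≡27), b=41^2·(≡39) mod 41; (27|41)=-1, (39|41)=+1; (−1)^{0·2·20}·(-1)^2·(+1)^0 = +1.
v=∞: -46139 < 0 and 77691 > 0  ⇒  (a,b)_∞ = +1.
v=2: v_2(a)=0, v_2(b)=4; units ≡ 5, 3 (mod 8); ε·ε+αω+βω = 0·1+0·1+4·1 ≡ 0  ⇒  (a,b)_2 = +1.
v=3: a=3^0·(≡1), b=3^-3·(≡1) mod 3; (1|3)=+1, (1|3)=+1; (−1)^{0·-3·1}·(+1)^-3·(+1)^0 = +1.
v=29: a=29^1·(≡4), b=29^1·(≡15) mod 29; (4|29)=+1, (15|29)=-1; (−1)^{1·1·14}·(+1)^1·(-1)^1 = -1.
v=47: a=47^0·(≡15), b=47^-1·(≡12) mod 47; (15|47)=-1, (12|47)=+1; (−1)^{0·-1·23}·(-1)^-1·(+1)^0 = -1.
v=19: a=19^0·(≡12), b=19^1·(≡6) mod 19; (12|19)=-1, (6|19)=+1; (−1)^{0·1·9}·(-1)^1·(+1)^0 = -1.
v=37: a=37^1·(≡11), b=37^0·(≡9) mod 37; (11|37)=+1, (9|37)=+1; (−1)^{1·0·18}·(+1)^0·(+1)^1 = +1.
|Ram(-46139, 77691)| = 4, even; anisotropic at {19, 29, 43, 47}.

[19, 29, 43, 47]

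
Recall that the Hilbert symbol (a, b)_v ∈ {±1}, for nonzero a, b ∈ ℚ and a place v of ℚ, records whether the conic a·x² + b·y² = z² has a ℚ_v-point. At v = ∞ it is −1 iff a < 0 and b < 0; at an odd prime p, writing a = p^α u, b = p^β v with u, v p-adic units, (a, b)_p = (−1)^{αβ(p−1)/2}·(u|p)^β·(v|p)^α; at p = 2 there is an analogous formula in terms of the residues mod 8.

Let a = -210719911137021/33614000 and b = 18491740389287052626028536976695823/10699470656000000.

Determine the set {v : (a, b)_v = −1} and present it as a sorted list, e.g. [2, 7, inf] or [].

[5, 29]

Mod squares: a ≡ -55335, b ≡ 15283. Check v ∈ {∞, 2, 3, 5, 7, 11, 13, 17, 23, 29, 31, 37}.
v=17: a=17^1·(≡4), b=17^3·(≡8) mod 17; (4|17)=+1, (8|17)=+1; (−1)^{1·3·8}·(+1)^3·(+1)^1 = +1.
v=23: a=23^2·(≡9), b=23^6·(≡14) mod 23; (9|23)=+1, (14|23)=-1; (−1)^{2·6·11}·(+1)^6·(-1)^2 = +1.
v=2: v_2(a)=-4, v_2(b)=-12; units ≡ 1, 3 (mod 8); ε·ε+αω+βω = 0·1+-4·1+-12·0 ≡ 0  ⇒  (a,b)_2 = +1.
v=∞: -55335 < 0 and 15283 > 0  ⇒  (a,b)_∞ = +1.
v=31: a=31^1·(≡15), b=31^3·(≡16) mod 31; (15|31)=-1, (16|31)=+1; (−1)^{1·3·15}·(-1)^3·(+1)^1 = +1.
v=5: a=5^-3·(≡2), b=5^-6·(≡2) mod 5; (2|5)=-1, (2|5)=-1; (−1)^{-3·-6·2}·(-1)^-6·(-1)^-3 = -1.
v=3: a=3^3·(≡2), b=3^2·(≡1) mod 3; (2|3)=-1, (1|3)=+1; (−1)^{3·2·1}·(-1)^2·(+1)^3 = +1.
v=7: a=7^-5·(≡3), b=7^-8·(≡4) mod 7; (3|7)=-1, (4|7)=+1; (−1)^{-5·-8·3}·(-1)^-8·(+1)^-5 = +1.
v=37: a=37^2·(≡6), b=37^4·(≡5) mod 37; (6|37)=-1, (5|37)=-1; (−1)^{2·4·18}·(-1)^4·(-1)^2 = +1.
v=13: a=13^2·(≡8), b=13^4·(≡2) mod 13; (8|13)=-1, (2|13)=-1; (−1)^{2·4·6}·(-1)^4·(-1)^2 = +1.
v=29: a=29^0·(≡11), b=29^-1·(≡5) mod 29; (11|29)=-1, (5|29)=+1; (−1)^{0·-1·14}·(-1)^-1·(+1)^0 = -1.
v=11: a=11^2·(≡6), b=11^6·(≡5) mod 11; (6|11)=-1, (5|11)=+1; (−1)^{2·6·5}·(-1)^6·(+1)^2 = +1.
(-55335, 15283 / ℚ) ramifies at {5, 29}: a division algebra.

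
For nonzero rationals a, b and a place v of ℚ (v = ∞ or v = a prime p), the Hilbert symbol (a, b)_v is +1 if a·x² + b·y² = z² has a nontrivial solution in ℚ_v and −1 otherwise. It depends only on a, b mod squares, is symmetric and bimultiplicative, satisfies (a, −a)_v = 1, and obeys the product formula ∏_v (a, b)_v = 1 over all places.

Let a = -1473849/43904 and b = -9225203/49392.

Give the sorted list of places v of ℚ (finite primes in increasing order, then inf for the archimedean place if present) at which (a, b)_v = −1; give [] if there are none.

[2, 17, 19, inf]

Mod squares: a ≡ -13566, b ≡ -2261. Check v ∈ {∞, 2, 3, 7, 13, 17, 19}.
v=7: a=7^-3·(≡4), b=7^-3·(≡5) mod 7; (4|7)=+1, (5|7)=-1; (−1)^{-3·-3·3}·(+1)^-3·(-1)^-3 = +1.
v=∞: -13566 < 0 and -2261 < 0  ⇒  (a,b)_∞ = -1.
v=13: a=13^2·(≡5), b=13^4·(≡3) mod 13; (5|13)=-1, (3|13)=+1; (−1)^{2·4·6}·(-1)^4·(+1)^2 = +1.
v=17: a=17^1·(≡2), b=17^1·(≡7) mod 17; (2|17)=+1, (7|17)=-1; (−1)^{1·1·8}·(+1)^1·(-1)^1 = -1.
v=2: v_2(a)=-7, v_2(b)=-4; units ≡ 1, 3 (mod 8); ε·ε+αω+βω = 0·1+-7·1+-4·0 ≡ 1  ⇒  (a,b)_2 = -1.
v=19: a=19^1·(≡14), b=19^1·(≡18) mod 19; (14|19)=-1, (18|19)=-1; (−1)^{1·1·9}·(-1)^1·(-1)^1 = -1.
v=3: a=3^3·(≡2), b=3^-2·(≡1) mod 3; (2|3)=-1, (1|3)=+1; (−1)^{3·-2·1}·(-1)^-2·(+1)^3 = +1.
|Ram(-13566, -2261)| = 4, even; anisotropic at {2, 17, 19, ∞}.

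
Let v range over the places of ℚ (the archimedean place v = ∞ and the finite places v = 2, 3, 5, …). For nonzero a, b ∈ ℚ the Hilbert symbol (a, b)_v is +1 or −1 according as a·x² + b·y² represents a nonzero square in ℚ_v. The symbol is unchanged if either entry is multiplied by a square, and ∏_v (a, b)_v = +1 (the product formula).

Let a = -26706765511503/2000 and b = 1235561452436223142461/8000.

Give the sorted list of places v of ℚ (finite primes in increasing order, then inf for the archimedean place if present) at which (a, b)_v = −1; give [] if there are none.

Mod squares: a ≡ -19635, b ≡ 6545. Check v ∈ {∞, 2, 3, 5, 7, 11, 17}.
v=3: a=3^5·(≡1), b=3^8·(≡2) mod 3; (1|3)=+1, (2|3)=-1; (−1)^{5·8·1}·(+1)^8·(-1)^5 = -1.
v=∞: -19635 < 0 and 6545 > 0  ⇒  (a,b)_∞ = +1.
v=11: a=11^3·(≡2), b=11^5·(≡1) mod 11; (2|11)=-1, (1|11)=+1; (−1)^{3·5·5}·(-1)^5·(+1)^3 = +1.
v=2: v_2(a)=-4, v_2(b)=-6; units ≡ 5, 1 (mod 8); ε·ε+αω+βω = 0·0+-4·0+-6·1 ≡ 0  ⇒  (a,b)_2 = +1.
v=7: a=7^5·(≡1), b=7^7·(≡1) mod 7; (1|7)=+1, (1|7)=+1; (−1)^{5·7·3}·(+1)^7·(+1)^5 = -1.
v=5: a=5^-3·(≡2), b=5^-3·(≡4) mod 5; (2|5)=-1, (4|5)=+1; (−1)^{-3·-3·2}·(-1)^-3·(+1)^-3 = -1.
v=17: a=17^3·(≡9), b=17^5·(≡5) mod 17; (9|17)=+1, (5|17)=-1; (−1)^{3·5·8}·(+1)^5·(-1)^3 = -1.
(-19635, 6545 / ℚ) ramifies at {3, 5, 7, 17}: a division algebra.

[3, 5, 7, 17]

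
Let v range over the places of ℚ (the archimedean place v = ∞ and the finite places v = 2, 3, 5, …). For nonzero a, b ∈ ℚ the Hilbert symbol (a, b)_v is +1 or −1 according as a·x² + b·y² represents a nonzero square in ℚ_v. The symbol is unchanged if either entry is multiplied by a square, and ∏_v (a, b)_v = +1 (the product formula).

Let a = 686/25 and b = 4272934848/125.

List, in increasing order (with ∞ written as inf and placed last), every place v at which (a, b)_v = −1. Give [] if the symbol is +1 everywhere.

[3, 23]

(a, b) ≡ (14, 139035) mod (ℚ^×)²; places V = {2, 3, 5, 7, 13, 23, 31, ∞}.
(a,b)_∞: sgn(14)=+, sgn(139035)=+, so +1.
(a,b)_13: α=0, u≡3; β=1, v≡10 (mod 13); (3|13)=+1, (10|13)=+1; sign (−1)^0·+1^1·+1^0 = +1.
(a,b)_5: α=-2, u≡1; β=-3, v≡3 (mod 5); (1|5)=+1, (3|5)=-1; sign (−1)^0·+1^-3·-1^-2 = +1.
(a,b)_31: α=0, u≡20; β=1, v≡6 (mod 31); (20|31)=+1, (6|31)=-1; sign (−1)^0·+1^1·-1^0 = +1.
(a,b)_7: α=3, u≡4; β=4, v≡4 (mod 7); (4|7)=+1, (4|7)=+1; sign (−1)^0·+1^4·+1^3 = +1.
(a,b)_3: α=0, u≡2; β=1, v≡1 (mod 3); (2|3)=-1, (1|3)=+1; sign (−1)^0·-1^1·+1^0 = -1.
(a,b)_2: α=1, β=6; u≡7, v≡3 (mod 8); ε(u)ε(v)=1·1, αω(v)=1·1, βω(u)=6·0; sum ≡ 0  ⇒  +1.
(a,b)_23: α=0, u≡21; β=1, v≡22 (mod 23); (21|23)=-1, (22|23)=-1; sign (−1)^0·-1^1·-1^0 = -1.
(14, 139035 / ℚ) ramifies at {3, 23}: a division algebra.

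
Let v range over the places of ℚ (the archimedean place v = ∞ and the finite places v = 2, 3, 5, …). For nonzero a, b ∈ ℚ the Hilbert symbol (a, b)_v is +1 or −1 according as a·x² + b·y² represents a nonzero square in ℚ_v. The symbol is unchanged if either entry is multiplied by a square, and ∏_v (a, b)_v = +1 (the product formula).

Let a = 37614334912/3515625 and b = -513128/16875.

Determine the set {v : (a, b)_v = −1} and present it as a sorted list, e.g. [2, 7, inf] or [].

[11, 17]

Mod squares: a ≡ 7, b ≡ -7854. Check v ∈ {∞, 2, 3, 5, 7, 11, 17}.
v=2: v_2(a)=6, v_2(b)=3; units ≡ 7, 1 (mod 8); ε·ε+αω+βω = 1·0+6·0+3·0 ≡ 0  ⇒  (a,b)_2 = +1.
v=17: a=17^2·(≡6), b=17^1·(≡10) mod 17; (6|17)=-1, (10|17)=-1; (−1)^{2·1·8}·(-1)^1·(-1)^2 = -1.
v=5: a=5^-8·(≡3), b=5^-4·(≡1) mod 5; (3|5)=-1, (1|5)=+1; (−1)^{-8·-4·2}·(-1)^-4·(+1)^-8 = +1.
v=∞: 7 > 0 and -7854 < 0  ⇒  (a,b)_∞ = +1.
v=3: a=3^-2·(≡1), b=3^-3·(≡1) mod 3; (1|3)=+1, (1|3)=+1; (−1)^{-2·-3·1}·(+1)^-3·(+1)^-2 = +1.
v=7: a=7^5·(≡4), b=7^3·(≡6) mod 7; (4|7)=+1, (6|7)=-1; (−1)^{5·3·3}·(+1)^3·(-1)^5 = +1.
v=11: a=11^2·(≡2), b=11^1·(≡3) mod 11; (2|11)=-1, (3|11)=+1; (−1)^{2·1·5}·(-1)^1·(+1)^2 = -1.
|Ram(7, -7854)| = 2, even; anisotropic at {11, 17}.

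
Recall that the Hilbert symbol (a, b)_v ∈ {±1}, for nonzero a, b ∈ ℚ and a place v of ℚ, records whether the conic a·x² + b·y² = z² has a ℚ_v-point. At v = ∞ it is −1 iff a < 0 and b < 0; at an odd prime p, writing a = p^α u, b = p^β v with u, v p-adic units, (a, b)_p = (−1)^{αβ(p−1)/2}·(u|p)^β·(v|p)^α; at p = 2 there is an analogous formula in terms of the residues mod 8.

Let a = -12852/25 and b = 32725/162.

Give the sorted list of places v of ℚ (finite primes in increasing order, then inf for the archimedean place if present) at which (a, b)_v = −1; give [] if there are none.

Mod squares: a ≡ -357, b ≡ 2618. Check v ∈ {∞, 2, 3, 5, 7, 11, 17}.
v=17: a=17^1·(≡16), b=17^1·(≡8) mod 17; (16|17)=+1, (8|17)=+1; (−1)^{1·1·8}·(+1)^1·(+1)^1 = +1.
v=11: a=11^0·(≡6), b=11^1·(≡2) mod 11; (6|11)=-1, (2|11)=-1; (−1)^{0·1·5}·(-1)^1·(-1)^0 = -1.
v=∞: -357 < 0 and 2618 > 0  ⇒  (a,b)_∞ = +1.
v=3: a=3^3·(≡1), b=3^-4·(≡2) mod 3; (1|3)=+1, (2|3)=-1; (−1)^{3·-4·1}·(+1)^-4·(-1)^3 = -1.
v=5: a=5^-2·(≡3), b=5^2·(≡2) mod 5; (3|5)=-1, (2|5)=-1; (−1)^{-2·2·2}·(-1)^2·(-1)^-2 = +1.
v=2: v_2(a)=2, v_2(b)=-1; units ≡ 3, 5 (mod 8); ε·ε+αω+βω = 1·0+2·1+-1·1 ≡ 1  ⇒  (a,b)_2 = -1.
v=7: a=7^1·(≡3), b=7^1·(≡6) mod 7; (3|7)=-1, (6|7)=-1; (−1)^{1·1·3}·(-1)^1·(-1)^1 = -1.
(-357, 2618 / ℚ) ramifies at {2, 3, 7, 11}: a division algebra.

[2, 3, 7, 11]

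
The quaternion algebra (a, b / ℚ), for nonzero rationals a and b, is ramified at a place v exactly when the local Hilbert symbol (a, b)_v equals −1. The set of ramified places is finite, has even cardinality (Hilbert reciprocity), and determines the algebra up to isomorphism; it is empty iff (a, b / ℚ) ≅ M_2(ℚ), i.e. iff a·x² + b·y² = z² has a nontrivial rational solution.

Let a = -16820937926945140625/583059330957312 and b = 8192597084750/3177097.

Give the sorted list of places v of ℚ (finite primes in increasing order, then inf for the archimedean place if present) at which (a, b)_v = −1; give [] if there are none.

(a, b) ≡ (-9982, 648830) mod (ℚ^×)²; places V = {2, 3, 5, 7, 11, 13, 19, 23, 29, 31, ∞}.
(a,b)_23: α=1, u≡9; β=1, v≡9 (mod 23); (9|23)=+1, (9|23)=+1; sign (−1)^1·+1^1·+1^1 = -1.
(a,b)_11: α=-6, u≡10; β=-4, v≡7 (mod 11); (10|11)=-1, (7|11)=-1; sign (−1)^0·-1^-4·-1^-6 = +1.
(a,b)_7: α=1, u≡2; β=-1, v≡3 (mod 7); (2|7)=+1, (3|7)=-1; sign (−1)^1·+1^-1·-1^1 = +1.
(a,b)_29: α=2, u≡20; β=2, v≡1 (mod 29); (20|29)=+1, (1|29)=+1; sign (−1)^0·+1^2·+1^2 = +1.
(a,b)_3: α=-4, u≡2; β=0, v≡2 (mod 3); (2|3)=-1, (2|3)=-1; sign (−1)^0·-1^0·-1^-4 = +1.
(a,b)_31: α=-1, u≡19; β=-1, v≡16 (mod 31); (19|31)=+1, (16|31)=+1; sign (−1)^1·+1^-1·+1^-1 = -1.
(a,b)_∞: sgn(-9982)=−, sgn(648830)=+, so +1.
(a,b)_5: α=6, u≡3; β=3, v≡4 (mod 5); (3|5)=-1, (4|5)=+1; sign (−1)^0·-1^3·+1^6 = -1.
(a,b)_13: α=2, u≡7; β=1, v≡12 (mod 13); (7|13)=-1, (12|13)=+1; sign (−1)^0·-1^1·+1^2 = -1.
(a,b)_2: α=-17, β=1; u≡1, v≡7 (mod 8); ε(u)ε(v)=0·1, αω(v)=-17·0, βω(u)=1·0; sum ≡ 0  ⇒  +1.
(a,b)_19: α=6, u≡2; β=4, v≡8 (mod 19); (2|19)=-1, (8|19)=-1; sign (−1)^0·-1^4·-1^6 = +1.
(-9982, 648830 / ℚ) ramifies at {5, 13, 23, 31}: a division algebra.

[5, 13, 23, 31]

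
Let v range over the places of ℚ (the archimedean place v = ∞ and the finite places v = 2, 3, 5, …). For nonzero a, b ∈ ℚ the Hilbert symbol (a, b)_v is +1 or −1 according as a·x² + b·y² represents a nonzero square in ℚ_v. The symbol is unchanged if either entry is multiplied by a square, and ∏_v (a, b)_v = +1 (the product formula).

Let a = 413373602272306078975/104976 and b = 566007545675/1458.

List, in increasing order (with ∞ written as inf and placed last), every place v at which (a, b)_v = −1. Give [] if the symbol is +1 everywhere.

[2, 19, 29, 31]

Mod squares: a ≡ 31, b ≡ 278806. Check v ∈ {∞, 2, 3, 5, 11, 13, 19, 23, 29, 31}.
v=19: a=19^2·(≡12), b=19^1·(≡7) mod 19; (12|19)=-1, (7|19)=+1; (−1)^{2·1·9}·(-1)^1·(+1)^2 = -1.
v=∞: 31 > 0 and 278806 > 0  ⇒  (a,b)_∞ = +1.
v=31: a=31^3·(≡28), b=31^2·(≡26) mod 31; (28|31)=+1, (26|31)=-1; (−1)^{3·2·15}·(+1)^2·(-1)^3 = -1.
v=2: v_2(a)=-4, v_2(b)=-1; units ≡ 7, 3 (mod 8); ε·ε+αω+βω = 1·1+-4·1+-1·0 ≡ 1  ⇒  (a,b)_2 = -1.
v=3: a=3^-8·(≡1), b=3^-6·(≡1) mod 3; (1|3)=+1, (1|3)=+1; (−1)^{-8·-6·1}·(+1)^-6·(+1)^-8 = +1.
v=13: a=13^4·(≡2), b=13^2·(≡2) mod 13; (2|13)=-1, (2|13)=-1; (−1)^{4·2·6}·(-1)^2·(-1)^4 = +1.
v=11: a=11^2·(≡4), b=11^1·(≡8) mod 11; (4|11)=+1, (8|11)=-1; (−1)^{2·1·5}·(+1)^1·(-1)^2 = +1.
v=5: a=5^2·(≡4), b=5^2·(≡4) mod 5; (4|5)=+1, (4|5)=+1; (−1)^{2·2·2}·(+1)^2·(+1)^2 = +1.
v=29: a=29^2·(≡27), b=29^1·(≡17) mod 29; (27|29)=-1, (17|29)=-1; (−1)^{2·1·14}·(-1)^1·(-1)^2 = -1.
v=23: a=23^2·(≡2), b=23^1·(≡16) mod 23; (2|23)=+1, (16|23)=+1; (−1)^{2·1·11}·(+1)^1·(+1)^2 = +1.
|Ram(31, 278806)| = 4, even; anisotropic at {2, 19, 29, 31}.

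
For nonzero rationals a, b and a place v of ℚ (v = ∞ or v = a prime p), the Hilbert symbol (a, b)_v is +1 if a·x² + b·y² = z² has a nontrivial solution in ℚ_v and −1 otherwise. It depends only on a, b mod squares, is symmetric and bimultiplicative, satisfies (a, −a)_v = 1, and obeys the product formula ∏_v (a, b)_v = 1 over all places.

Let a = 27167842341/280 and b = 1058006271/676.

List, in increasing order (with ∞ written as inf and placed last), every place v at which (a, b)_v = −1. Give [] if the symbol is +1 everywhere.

Mod squares: a ≡ 65037070, b ≡ 629391. Check v ∈ {∞, 2, 3, 5, 7, 13, 17, 19, 31, 41, 43}.
v=7: a=7^-1·(≡2), b=7^1·(≡3) mod 7; (2|7)=+1, (3|7)=-1; (−1)^{-1·1·3}·(+1)^1·(-1)^-1 = +1.
v=13: a=13^0·(≡6), b=13^-2·(≡9) mod 13; (6|13)=-1, (9|13)=+1; (−1)^{0·-2·6}·(-1)^-2·(+1)^0 = +1.
v=5: a=5^-1·(≡1), b=5^0·(≡1) mod 5; (1|5)=+1, (1|5)=+1; (−1)^{-1·0·2}·(+1)^0·(+1)^-1 = +1.
v=41: a=41^1·(≡2), b=41^3·(≡7) mod 41; (2|41)=+1, (7|41)=-1; (−1)^{1·3·20}·(+1)^3·(-1)^1 = -1.
v=∞: 65037070 > 0 and 629391 > 0  ⇒  (a,b)_∞ = +1.
v=31: a=31^1·(≡14), b=31^0·(≡23) mod 31; (14|31)=+1, (23|31)=-1; (−1)^{1·0·15}·(+1)^0·(-1)^1 = -1.
v=2: v_2(a)=-3, v_2(b)=-2; units ≡ 7, 7 (mod 8); ε·ε+αω+βω = 1·1+-3·0+-2·0 ≡ 1  ⇒  (a,b)_2 = -1.
v=17: a=17^1·(≡4), b=17^1·(≡7) mod 17; (4|17)=+1, (7|17)=-1; (−1)^{1·1·8}·(+1)^1·(-1)^1 = -1.
v=3: a=3^4·(≡1), b=3^1·(≡1) mod 3; (1|3)=+1, (1|3)=+1; (−1)^{4·1·1}·(+1)^1·(+1)^4 = +1.
v=19: a=19^2·(≡18), b=19^0·(≡1) mod 19; (18|19)=-1, (1|19)=+1; (−1)^{2·0·9}·(-1)^0·(+1)^2 = +1.
v=43: a=43^1·(≡42), b=43^1·(≡23) mod 43; (42|43)=-1, (23|43)=+1; (−1)^{1·1·21}·(-1)^1·(+1)^1 = +1.
Ram(65037070, 629391) = {2, 17, 31, 41}; no ℚ_2-point on the conic.

[2, 17, 31, 41]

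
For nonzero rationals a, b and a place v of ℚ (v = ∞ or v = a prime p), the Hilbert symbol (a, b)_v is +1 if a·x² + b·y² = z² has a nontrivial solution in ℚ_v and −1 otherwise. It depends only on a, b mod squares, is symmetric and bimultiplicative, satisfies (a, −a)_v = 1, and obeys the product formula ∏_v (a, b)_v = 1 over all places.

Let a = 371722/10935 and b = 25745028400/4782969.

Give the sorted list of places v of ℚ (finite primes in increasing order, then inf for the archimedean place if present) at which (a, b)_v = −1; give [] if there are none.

[13, 17]

Mod squares: a ≡ 6630, b ≡ 91. Check v ∈ {∞, 2, 3, 5, 7, 13, 17, 29}.
v=5: a=5^-1·(≡1), b=5^2·(≡4) mod 5; (1|5)=+1, (4|5)=+1; (−1)^{-1·2·2}·(+1)^2·(+1)^-1 = +1.
v=3: a=3^-7·(≡2), b=3^-14·(≡1) mod 3; (2|3)=-1, (1|3)=+1; (−1)^{-7·-14·1}·(-1)^-14·(+1)^-7 = +1.
v=29: a=29^2·(≡18), b=29^4·(≡24) mod 29; (18|29)=-1, (24|29)=+1; (−1)^{2·4·14}·(-1)^4·(+1)^2 = +1.
v=7: a=7^0·(≡1), b=7^1·(≡3) mod 7; (1|7)=+1, (3|7)=-1; (−1)^{0·1·3}·(+1)^1·(-1)^0 = +1.
v=17: a=17^1·(≡1), b=17^0·(≡11) mod 17; (1|17)=+1, (11|17)=-1; (−1)^{1·0·8}·(+1)^0·(-1)^1 = -1.
v=∞: 6630 > 0 and 91 > 0  ⇒  (a,b)_∞ = +1.
v=2: v_2(a)=1, v_2(b)=4; units ≡ 3, 3 (mod 8); ε·ε+αω+βω = 1·1+1·1+4·1 ≡ 0  ⇒  (a,b)_2 = +1.
v=13: a=13^1·(≡10), b=13^1·(≡6) mod 13; (10|13)=+1, (6|13)=-1; (−1)^{1·1·6}·(+1)^1·(-1)^1 = -1.
|Ram(6630, 91)| = 2, even; anisotropic at {13, 17}.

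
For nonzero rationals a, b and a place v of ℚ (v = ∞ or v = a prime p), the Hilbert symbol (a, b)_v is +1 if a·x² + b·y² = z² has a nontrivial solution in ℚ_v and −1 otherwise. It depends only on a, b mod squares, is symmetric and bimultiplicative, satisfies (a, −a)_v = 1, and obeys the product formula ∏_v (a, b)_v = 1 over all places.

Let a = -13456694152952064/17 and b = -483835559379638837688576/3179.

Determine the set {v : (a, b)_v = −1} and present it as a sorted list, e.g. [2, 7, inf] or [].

[17, 37, 43, inf]

(a, b) ≡ (-17, -542531) mod (ℚ^×)²; places V = {2, 3, 7, 11, 17, 31, 37, 43, ∞}.
(a,b)_7: α=4, u≡2; β=4, v≡1 (mod 7); (2|7)=+1, (1|7)=+1; sign (−1)^0·+1^4·+1^4 = +1.
(a,b)_31: α=2, u≡8; β=3, v≡9 (mod 31); (8|31)=+1, (9|31)=+1; sign (−1)^0·+1^3·+1^2 = +1.
(a,b)_17: α=-1, u≡2; β=-2, v≡14 (mod 17); (2|17)=+1, (14|17)=-1; sign (−1)^0·+1^-2·-1^-1 = -1.
(a,b)_37: α=2, u≡35; β=3, v≡11 (mod 37); (35|37)=-1, (11|37)=+1; sign (−1)^0·-1^3·+1^2 = -1.
(a,b)_3: α=2, u≡1; β=8, v≡1 (mod 3); (1|3)=+1, (1|3)=+1; sign (−1)^0·+1^8·+1^2 = +1.
(a,b)_2: α=8, β=8; u≡7, v≡5 (mod 8); ε(u)ε(v)=1·0, αω(v)=8·1, βω(u)=8·0; sum ≡ 0  ⇒  +1.
(a,b)_11: α=0, u≡5; β=-1, v≡9 (mod 11); (5|11)=+1, (9|11)=+1; sign (−1)^0·+1^-1·+1^0 = +1.
(a,b)_43: α=2, u≡27; β=3, v≡16 (mod 43); (27|43)=-1, (16|43)=+1; sign (−1)^0·-1^3·+1^2 = -1.
(a,b)_∞: sgn(-17)=−, sgn(-542531)=−, so -1.
|Ram(-17, -542531)| = 4, even; anisotropic at {17, 37, 43, ∞}.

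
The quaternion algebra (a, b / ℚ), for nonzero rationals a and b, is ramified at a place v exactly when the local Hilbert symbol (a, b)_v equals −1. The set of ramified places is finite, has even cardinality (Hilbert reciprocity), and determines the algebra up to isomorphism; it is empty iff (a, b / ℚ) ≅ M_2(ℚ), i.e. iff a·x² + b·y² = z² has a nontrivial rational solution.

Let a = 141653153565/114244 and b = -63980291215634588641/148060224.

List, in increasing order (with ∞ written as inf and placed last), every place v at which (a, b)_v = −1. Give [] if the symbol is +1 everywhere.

(a, b) ≡ (728365, -1255729) mod (ℚ^×)²; places V = {2, 3, 5, 7, 11, 13, 17, 19, 29, 41, 43, 53, ∞}.
(a,b)_7: α=4, u≡1; β=4, v≡4 (mod 7); (1|7)=+1, (4|7)=+1; sign (−1)^0·+1^4·+1^4 = +1.
(a,b)_53: α=0, u≡14; β=1, v≡32 (mod 53); (14|53)=-1, (32|53)=-1; sign (−1)^0·-1^1·-1^0 = -1.
(a,b)_19: α=1, u≡12; β=3, v≡12 (mod 19); (12|19)=-1, (12|19)=-1; sign (−1)^1·-1^3·-1^1 = -1.
(a,b)_17: α=1, u≡14; β=2, v≡11 (mod 17); (14|17)=-1, (11|17)=-1; sign (−1)^0·-1^2·-1^1 = -1.
(a,b)_43: α=0, u≡17; β=1, v≡8 (mod 43); (17|43)=+1, (8|43)=-1; sign (−1)^0·+1^1·-1^0 = +1.
(a,b)_11: α=1, u≡8; β=2, v≡4 (mod 11); (8|11)=-1, (4|11)=+1; sign (−1)^0·-1^2·+1^1 = +1.
(a,b)_13: α=-4, u≡10; β=-4, v≡5 (mod 13); (10|13)=+1, (5|13)=-1; sign (−1)^0·+1^-4·-1^-4 = +1.
(a,b)_29: α=0, u≡5; β=1, v≡6 (mod 29); (5|29)=+1, (6|29)=+1; sign (−1)^0·+1^1·+1^0 = +1.
(a,b)_3: α=4, u≡1; β=-4, v≡2 (mod 3); (1|3)=+1, (2|3)=-1; sign (−1)^0·+1^-4·-1^4 = +1.
(a,b)_2: α=-2, β=-6; u≡5, v≡7 (mod 8); ε(u)ε(v)=0·1, αω(v)=-2·0, βω(u)=-6·1; sum ≡ 0  ⇒  +1.
(a,b)_41: α=1, u≡12; β=2, v≡38 (mod 41); (12|41)=-1, (38|41)=-1; sign (−1)^0·-1^2·-1^1 = -1.
(a,b)_∞: sgn(728365)=+, sgn(-1255729)=−, so +1.
(a,b)_5: α=1, u≡2; β=0, v≡1 (mod 5); (2|5)=-1, (1|5)=+1; sign (−1)^0·-1^0·+1^1 = +1.
Ram(728365, -1255729) = {17, 19, 41, 53}; no ℚ_17-point on the conic.

[17, 19, 41, 53]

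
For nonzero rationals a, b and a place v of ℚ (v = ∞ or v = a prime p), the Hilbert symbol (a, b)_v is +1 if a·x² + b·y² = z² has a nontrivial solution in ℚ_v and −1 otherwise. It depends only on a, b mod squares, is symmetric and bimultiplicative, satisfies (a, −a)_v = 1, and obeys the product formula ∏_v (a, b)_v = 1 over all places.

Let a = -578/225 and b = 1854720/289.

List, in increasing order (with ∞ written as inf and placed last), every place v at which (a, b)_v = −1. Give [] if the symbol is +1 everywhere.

Mod squares: a ≡ -2, b ≡ 805. Check v ∈ {∞, 2, 3, 5, 7, 17, 23}.
v=17: a=17^2·(≡8), b=17^-2·(≡3) mod 17; (8|17)=+1, (3|17)=-1; (−1)^{2·-2·8}·(+1)^-2·(-1)^2 = +1.
v=23: a=23^0·(≡19), b=23^1·(≡9) mod 23; (19|23)=-1, (9|23)=+1; (−1)^{0·1·11}·(-1)^1·(+1)^0 = -1.
v=3: a=3^-2·(≡1), b=3^2·(≡1) mod 3; (1|3)=+1, (1|3)=+1; (−1)^{-2·2·1}·(+1)^2·(+1)^-2 = +1.
v=∞: -2 < 0 and 805 > 0  ⇒  (a,b)_∞ = +1.
v=2: v_2(a)=1, v_2(b)=8; units ≡ 7, 5 (mod 8); ε·ε+αω+βω = 1·0+1·1+8·0 ≡ 1  ⇒  (a,b)_2 = -1.
v=5: a=5^-2·(≡3), b=5^1·(≡1) mod 5; (3|5)=-1, (1|5)=+1; (−1)^{-2·1·2}·(-1)^1·(+1)^-2 = -1.
v=7: a=7^0·(≡3), b=7^1·(≡5) mod 7; (3|7)=-1, (5|7)=-1; (−1)^{0·1·3}·(-1)^1·(-1)^0 = -1.
|Ram(-2, 805)| = 4, even; anisotropic at {2, 5, 7, 23}.

[2, 5, 7, 23]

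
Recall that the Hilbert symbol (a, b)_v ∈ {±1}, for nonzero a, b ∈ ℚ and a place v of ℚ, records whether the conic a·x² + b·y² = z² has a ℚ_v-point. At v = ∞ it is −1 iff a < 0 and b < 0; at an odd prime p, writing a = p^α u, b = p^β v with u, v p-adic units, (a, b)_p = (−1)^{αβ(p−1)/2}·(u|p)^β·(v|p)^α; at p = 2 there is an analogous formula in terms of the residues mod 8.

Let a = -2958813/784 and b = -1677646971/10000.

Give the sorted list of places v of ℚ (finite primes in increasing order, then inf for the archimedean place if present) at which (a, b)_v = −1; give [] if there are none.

(a, b) ≡ (-2717, -19019) mod (ℚ^×)²; places V = {2, 3, 5, 7, 11, 13, 19, ∞}.
(a,b)_5: α=0, u≡3; β=-4, v≡4 (mod 5); (3|5)=-1, (4|5)=+1; sign (−1)^0·-1^-4·+1^0 = +1.
(a,b)_13: α=1, u≡4; β=1, v≡8 (mod 13); (4|13)=+1, (8|13)=-1; sign (−1)^0·+1^1·-1^1 = -1.
(a,b)_∞: sgn(-2717)=−, sgn(-19019)=−, so -1.
(a,b)_2: α=-4, β=-4; u≡3, v≡5 (mod 8); ε(u)ε(v)=1·0, αω(v)=-4·1, βω(u)=-4·1; sum ≡ 0  ⇒  +1.
(a,b)_3: α=2, u≡1; β=6, v≡1 (mod 3); (1|3)=+1, (1|3)=+1; sign (−1)^0·+1^6·+1^2 = +1.
(a,b)_11: α=3, u≡7; β=3, v≡5 (mod 11); (7|11)=-1, (5|11)=+1; sign (−1)^1·-1^3·+1^3 = +1.
(a,b)_19: α=1, u≡7; β=1, v≡11 (mod 19); (7|19)=+1, (11|19)=+1; sign (−1)^1·+1^1·+1^1 = -1.
(a,b)_7: α=-2, u≡5; β=1, v≡3 (mod 7); (5|7)=-1, (3|7)=-1; sign (−1)^0·-1^1·-1^-2 = -1.
(-2717, -19019 / ℚ) ramifies at {7, 13, 19, ∞}: a division algebra.

[7, 13, 19, inf]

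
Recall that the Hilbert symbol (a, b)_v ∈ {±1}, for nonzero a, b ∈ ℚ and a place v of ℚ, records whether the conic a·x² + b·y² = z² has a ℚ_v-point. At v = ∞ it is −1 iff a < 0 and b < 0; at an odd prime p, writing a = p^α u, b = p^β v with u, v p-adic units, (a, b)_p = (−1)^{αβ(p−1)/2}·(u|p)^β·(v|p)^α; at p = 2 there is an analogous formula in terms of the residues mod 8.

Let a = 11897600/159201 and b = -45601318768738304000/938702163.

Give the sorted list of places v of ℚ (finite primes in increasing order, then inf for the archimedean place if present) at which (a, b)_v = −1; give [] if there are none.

[3, 13]

Mod squares: a ≡ 11, b ≡ -195. Check v ∈ {∞, 2, 3, 5, 7, 11, 13, 19}.
v=13: a=13^2·(≡6), b=13^5·(≡11) mod 13; (6|13)=-1, (11|13)=-1; (−1)^{2·5·6}·(-1)^5·(-1)^2 = -1.
v=7: a=7^-2·(≡1), b=7^-4·(≡2) mod 7; (1|7)=+1, (2|7)=+1; (−1)^{-2·-4·3}·(+1)^-4·(+1)^-2 = +1.
v=11: a=11^1·(≡4), b=11^4·(≡1) mod 11; (4|11)=+1, (1|11)=+1; (−1)^{1·4·5}·(+1)^4·(+1)^1 = +1.
v=3: a=3^-2·(≡2), b=3^-1·(≡1) mod 3; (2|3)=-1, (1|3)=+1; (−1)^{-2·-1·1}·(-1)^-1·(+1)^-2 = -1.
v=19: a=19^-2·(≡7), b=19^-4·(≡15) mod 19; (7|19)=+1, (15|19)=-1; (−1)^{-2·-4·9}·(+1)^-4·(-1)^-2 = +1.
v=2: v_2(a)=8, v_2(b)=26; units ≡ 3, 5 (mod 8); ε·ε+αω+βω = 1·0+8·1+26·1 ≡ 0  ⇒  (a,b)_2 = +1.
v=∞: 11 > 0 and -195 < 0  ⇒  (a,b)_∞ = +1.
v=5: a=5^2·(≡4), b=5^3·(≡1) mod 5; (4|5)=+1, (1|5)=+1; (−1)^{2·3·2}·(+1)^3·(+1)^2 = +1.
|Ram(11, -195)| = 2, even; anisotropic at {3, 13}.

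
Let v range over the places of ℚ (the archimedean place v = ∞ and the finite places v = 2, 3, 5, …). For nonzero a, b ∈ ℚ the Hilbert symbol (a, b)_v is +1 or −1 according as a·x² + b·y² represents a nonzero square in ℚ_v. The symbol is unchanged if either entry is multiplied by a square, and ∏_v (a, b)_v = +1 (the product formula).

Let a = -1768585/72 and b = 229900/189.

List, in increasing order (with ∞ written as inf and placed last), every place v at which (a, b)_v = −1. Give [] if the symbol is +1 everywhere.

Mod squares: a ≡ -20930, b ≡ 399. Check v ∈ {∞, 2, 3, 5, 7, 11, 13, 19, 23}.
v=13: a=13^3·(≡2), b=13^0·(≡3) mod 13; (2|13)=-1, (3|13)=+1; (−1)^{3·0·6}·(-1)^0·(+1)^3 = +1.
v=3: a=3^-2·(≡1), b=3^-3·(≡1) mod 3; (1|3)=+1, (1|3)=+1; (−1)^{-2·-3·1}·(+1)^-3·(+1)^-2 = +1.
v=11: a=11^0·(≡1), b=11^2·(≡4) mod 11; (1|11)=+1, (4|11)=+1; (−1)^{0·2·5}·(+1)^2·(+1)^0 = +1.
v=2: v_2(a)=-3, v_2(b)=2; units ≡ 7, 7 (mod 8); ε·ε+αω+βω = 1·1+-3·0+2·0 ≡ 1  ⇒  (a,b)_2 = -1.
v=5: a=5^1·(≡4), b=5^2·(≡4) mod 5; (4|5)=+1, (4|5)=+1; (−1)^{1·2·2}·(+1)^2·(+1)^1 = +1.
v=7: a=7^1·(≡5), b=7^-1·(≡1) mod 7; (5|7)=-1, (1|7)=+1; (−1)^{1·-1·3}·(-1)^-1·(+1)^1 = +1.
v=19: a=19^0·(≡2), b=19^1·(≡3) mod 19; (2|19)=-1, (3|19)=-1; (−1)^{0·1·9}·(-1)^1·(-1)^0 = -1.
v=∞: -20930 < 0 and 399 > 0  ⇒  (a,b)_∞ = +1.
v=23: a=23^1·(≡21), b=23^0·(≡3) mod 23; (21|23)=-1, (3|23)=+1; (−1)^{1·0·11}·(-1)^0·(+1)^1 = +1.
|Ram(-20930, 399)| = 2, even; anisotropic at {2, 19}.

[2, 19]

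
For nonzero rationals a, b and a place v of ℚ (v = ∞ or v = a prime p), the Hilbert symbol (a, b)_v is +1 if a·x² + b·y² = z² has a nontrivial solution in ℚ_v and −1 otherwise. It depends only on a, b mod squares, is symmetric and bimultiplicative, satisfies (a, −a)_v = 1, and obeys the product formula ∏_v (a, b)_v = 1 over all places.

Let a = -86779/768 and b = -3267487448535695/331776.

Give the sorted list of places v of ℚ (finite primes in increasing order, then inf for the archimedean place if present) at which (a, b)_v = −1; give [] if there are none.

[5, 7, 11, inf]

Mod squares: a ≡ -5313, b ≡ -8855. Check v ∈ {∞, 2, 3, 5, 7, 11, 23}.
v=3: a=3^-1·(≡2), b=3^-4·(≡1) mod 3; (2|3)=-1, (1|3)=+1; (−1)^{-1·-4·1}·(-1)^-4·(+1)^-1 = +1.
v=7: a=7^3·(≡4), b=7^9·(≡4) mod 7; (4|7)=+1, (4|7)=+1; (−1)^{3·9·3}·(+1)^9·(+1)^3 = -1.
v=11: a=11^1·(≡1), b=11^3·(≡3) mod 11; (1|11)=+1, (3|11)=+1; (−1)^{1·3·5}·(+1)^3·(+1)^1 = -1.
v=5: a=5^0·(≡2), b=5^1·(≡1) mod 5; (2|5)=-1, (1|5)=+1; (−1)^{0·1·2}·(-1)^1·(+1)^0 = -1.
v=2: v_2(a)=-8, v_2(b)=-12; units ≡ 7, 1 (mod 8); ε·ε+αω+βω = 1·0+-8·0+-12·0 ≡ 0  ⇒  (a,b)_2 = +1.
v=∞: -5313 < 0 and -8855 < 0  ⇒  (a,b)_∞ = -1.
v=23: a=23^1·(≡5), b=23^3·(≡18) mod 23; (5|23)=-1, (18|23)=+1; (−1)^{1·3·11}·(-1)^3·(+1)^1 = +1.
Ram(-5313, -8855) = {5, 7, 11, ∞}; no ℚ_5-point on the conic.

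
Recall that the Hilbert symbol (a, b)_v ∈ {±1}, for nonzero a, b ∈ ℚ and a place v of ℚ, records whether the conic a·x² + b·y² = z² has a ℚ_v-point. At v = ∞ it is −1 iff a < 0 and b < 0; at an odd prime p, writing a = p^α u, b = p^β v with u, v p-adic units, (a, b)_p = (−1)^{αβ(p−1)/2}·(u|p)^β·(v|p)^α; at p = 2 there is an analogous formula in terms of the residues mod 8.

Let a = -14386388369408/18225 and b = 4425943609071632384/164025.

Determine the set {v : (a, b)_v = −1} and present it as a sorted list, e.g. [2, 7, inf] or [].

[11, 19]

(a, b) ≡ (-38, 506) mod (ℚ^×)²; places V = {2, 3, 5, 11, 19, 23, ∞}.
(a,b)_11: α=2, u≡8; β=3, v≡2 (mod 11); (8|11)=-1, (2|11)=-1; sign (−1)^0·-1^3·-1^2 = -1.
(a,b)_∞: sgn(-38)=−, sgn(506)=+, so +1.
(a,b)_23: α=2, u≡8; β=3, v≡14 (mod 23); (8|23)=+1, (14|23)=-1; sign (−1)^0·+1^3·-1^2 = +1.
(a,b)_3: α=-6, u≡1; β=-8, v≡2 (mod 3); (1|3)=+1, (2|3)=-1; sign (−1)^0·+1^-8·-1^-6 = +1.
(a,b)_2: α=15, β=21; u≡5, v≡5 (mod 8); ε(u)ε(v)=0·0, αω(v)=15·1, βω(u)=21·1; sum ≡ 0  ⇒  +1.
(a,b)_5: α=-2, u≡3; β=-2, v≡4 (mod 5); (3|5)=-1, (4|5)=+1; sign (−1)^0·-1^-2·+1^-2 = +1.
(a,b)_19: α=3, u≡6; β=4, v≡10 (mod 19); (6|19)=+1, (10|19)=-1; sign (−1)^0·+1^4·-1^3 = -1.
|Ram(-38, 506)| = 2, even; anisotropic at {11, 19}.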